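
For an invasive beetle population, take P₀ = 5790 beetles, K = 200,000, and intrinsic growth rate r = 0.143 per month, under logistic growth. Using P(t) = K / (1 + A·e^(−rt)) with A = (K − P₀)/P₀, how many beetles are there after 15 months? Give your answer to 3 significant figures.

A = (200000 − 5790)/5790 = 33.54231
P(15) = 200000 / (1 + 33.54231·e^(−0.143·15)) = 200000 / (1 + 33.54231·0.117068)
= 200000 / 4.92673 ≈ 40594.85

≈ 40,600 beetles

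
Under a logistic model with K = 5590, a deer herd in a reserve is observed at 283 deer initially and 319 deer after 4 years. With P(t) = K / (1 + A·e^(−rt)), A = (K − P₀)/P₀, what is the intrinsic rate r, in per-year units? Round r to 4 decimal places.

A = (5590 − 283)/283 = 18.75265
319 = 5590/(1 + 18.75265·e^(−r·4)) → e^(−4r) = (17.52351 − 1)/18.75265 = 0.881129
r = −ln(0.881129)/4 = 0.12655/4

r ≈ 0.0316 per year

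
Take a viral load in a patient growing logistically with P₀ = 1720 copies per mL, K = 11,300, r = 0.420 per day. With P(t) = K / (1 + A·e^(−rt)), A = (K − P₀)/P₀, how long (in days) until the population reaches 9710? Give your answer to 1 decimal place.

A = (11300 − 1720)/1720 = 5.56977
9710 = 11300/(1 + 5.56977·e^(−0.42t)) → 1 + 5.56977·e^(−0.42t) = 1.16375
e^(−0.42t) = 0.0294 → t = ln(34.01411)/0.42 = 3.52678/0.42

t ≈ 8.4 days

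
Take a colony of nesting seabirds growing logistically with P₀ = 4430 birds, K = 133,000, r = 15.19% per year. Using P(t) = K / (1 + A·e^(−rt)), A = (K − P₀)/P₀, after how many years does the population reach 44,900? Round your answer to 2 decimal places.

t ≈ 17.74 years

A = (133000 − 4430)/4430 = 29.02257
44900 = 133000/(1 + 29.02257·e^(−0.1519t)) → 1 + 29.02257·e^(−0.1519t) = 2.96214
e^(−0.1519t) = 0.067607 → t = ln(14.7913)/0.1519 = 2.69404/0.1519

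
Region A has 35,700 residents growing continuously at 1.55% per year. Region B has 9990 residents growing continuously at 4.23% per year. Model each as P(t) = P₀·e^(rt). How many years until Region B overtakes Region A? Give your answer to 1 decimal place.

t ≈ 47.5 years

35700·e^(0.0155t) = 9990·e^(0.0423t)
35700/9990 = e^((0.0423 − 0.0155)t) → ln(3.57357) = 0.0268·t
t = 1.27357 / 0.0268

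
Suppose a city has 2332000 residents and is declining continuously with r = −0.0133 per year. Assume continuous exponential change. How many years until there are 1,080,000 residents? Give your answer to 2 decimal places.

t ≈ 57.88 years

1080000 = 2332000 · e^(-0.0133·t)
t = ln(1080000/2332000) / -0.0133 = ln(0.46312) / -0.0133 = -0.76977 / -0.0133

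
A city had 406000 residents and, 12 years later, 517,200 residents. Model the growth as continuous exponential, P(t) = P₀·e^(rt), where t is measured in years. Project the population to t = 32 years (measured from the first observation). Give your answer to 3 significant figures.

r = ln(517200/406000) / 12 ≈ 0.020173 per year
P(32) = 406000 · e^(0.020173·32) = 406000 · 1.90701 ≈ 774246.62

≈ 774,000 residents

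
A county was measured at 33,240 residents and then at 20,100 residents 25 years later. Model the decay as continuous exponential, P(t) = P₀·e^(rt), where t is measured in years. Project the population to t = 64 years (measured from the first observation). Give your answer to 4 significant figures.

≈ 9,170 residents

r = ln(20100/33240) / 25 ≈ -0.020121 per year
P(64) = 33240 · e^(-0.020121·64) = 33240 · 0.27589 ≈ 9170.45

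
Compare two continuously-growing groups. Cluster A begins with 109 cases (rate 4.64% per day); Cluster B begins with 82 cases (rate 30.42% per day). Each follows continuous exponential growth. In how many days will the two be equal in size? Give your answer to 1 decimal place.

109·e^(0.0464t) = 82·e^(0.3042t)
109/82 = e^((0.3042 − 0.0464)t) → ln(1.32927) = 0.2578·t
t = 0.28463 / 0.2578

t ≈ 1.1 days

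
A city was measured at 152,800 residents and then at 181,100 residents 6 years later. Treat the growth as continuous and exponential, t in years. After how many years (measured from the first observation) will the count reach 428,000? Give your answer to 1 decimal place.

t ≈ 36.4 years

r = ln(181100/152800) / 6 ≈ 0.02832 per year
t = ln(428000/152800) / r = 1.02999 / 0.02832 ≈ 36.37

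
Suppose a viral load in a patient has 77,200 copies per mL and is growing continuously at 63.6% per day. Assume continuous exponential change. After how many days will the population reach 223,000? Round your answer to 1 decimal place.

223000 = 77200 · e^(0.636·t)
t = ln(223000/77200) / 0.636 = ln(2.8886) / 0.636 = 1.06077 / 0.636

t ≈ 1.7 days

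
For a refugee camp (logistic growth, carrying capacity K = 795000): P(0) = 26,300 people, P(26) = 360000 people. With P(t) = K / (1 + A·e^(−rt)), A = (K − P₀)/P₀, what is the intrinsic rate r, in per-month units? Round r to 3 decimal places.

A = (795000 − 26300)/26300 = 29.22814
360000 = 795000/(1 + 29.22814·e^(−r·26)) → e^(−26r) = (2.20833 − 1)/29.22814 = 0.041341
r = −ln(0.041341)/26 = 3.18589/26

r ≈ 0.123 per month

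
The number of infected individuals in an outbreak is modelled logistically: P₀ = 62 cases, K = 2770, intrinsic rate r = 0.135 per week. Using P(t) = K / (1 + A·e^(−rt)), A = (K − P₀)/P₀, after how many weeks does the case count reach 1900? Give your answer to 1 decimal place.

A = (2770 − 62)/62 = 43.67742
1900 = 2770/(1 + 43.67742·e^(−0.135t)) → 1 + 43.67742·e^(−0.135t) = 1.45789
e^(−0.135t) = 0.010484 → t = ln(95.38747)/0.135 = 4.55795/0.135

t ≈ 33.8 weeks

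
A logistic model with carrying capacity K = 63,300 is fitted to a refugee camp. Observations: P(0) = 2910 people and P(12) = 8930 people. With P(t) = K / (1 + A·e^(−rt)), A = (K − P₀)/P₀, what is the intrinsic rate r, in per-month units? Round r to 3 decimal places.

r ≈ 0.102 per month

A = (63300 − 2910)/2910 = 20.75258
8930 = 63300/(1 + 20.75258·e^(−r·12)) → e^(−12r) = (7.08847 − 1)/20.75258 = 0.293384
r = −ln(0.293384)/12 = 1.22627/12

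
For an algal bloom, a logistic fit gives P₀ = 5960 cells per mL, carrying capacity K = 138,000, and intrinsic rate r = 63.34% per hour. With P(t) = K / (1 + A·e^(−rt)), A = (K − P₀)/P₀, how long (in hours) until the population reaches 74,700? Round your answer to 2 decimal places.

A = (138000 − 5960)/5960 = 22.15436
74700 = 138000/(1 + 22.15436·e^(−0.6334t)) → 1 + 22.15436·e^(−0.6334t) = 1.84739
e^(−0.6334t) = 0.038249 → t = ln(26.14425)/0.6334 = 3.26363/0.6334

t ≈ 5.15 hours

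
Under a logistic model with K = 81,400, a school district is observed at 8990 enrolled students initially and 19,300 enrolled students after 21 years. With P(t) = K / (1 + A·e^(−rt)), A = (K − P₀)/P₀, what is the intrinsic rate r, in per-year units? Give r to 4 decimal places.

A = (81400 − 8990)/8990 = 8.05451
19300 = 81400/(1 + 8.05451·e^(−r·21)) → e^(−21r) = (4.21762 − 1)/8.05451 = 0.39948
r = −ln(0.39948)/21 = 0.91759/21

r ≈ 0.0437 per year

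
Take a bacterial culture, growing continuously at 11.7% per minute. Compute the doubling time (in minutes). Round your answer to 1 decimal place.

doubling time = ln(2) / |r| = 0.69315 / 0.117

doubling time ≈ 5.9 minutes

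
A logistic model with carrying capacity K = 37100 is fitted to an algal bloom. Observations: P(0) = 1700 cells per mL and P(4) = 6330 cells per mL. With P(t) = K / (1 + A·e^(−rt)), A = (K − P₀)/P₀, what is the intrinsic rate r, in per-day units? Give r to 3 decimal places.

A = (37100 − 1700)/1700 = 20.82353
6330 = 37100/(1 + 20.82353·e^(−r·4)) → e^(−4r) = (5.86098 − 1)/20.82353 = 0.233437
r = −ln(0.233437)/4 = 1.45484/4

r ≈ 0.364 per day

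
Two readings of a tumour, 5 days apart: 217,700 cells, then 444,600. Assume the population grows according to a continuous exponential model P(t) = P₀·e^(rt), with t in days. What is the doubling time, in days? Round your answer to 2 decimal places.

r = ln(444600/217700) / 5 = ln(2.04226) / 5 ≈ 0.142811 per day
doubling time = ln 2 / |r| = 0.69315 / 0.142811

doubling time ≈ 4.85 days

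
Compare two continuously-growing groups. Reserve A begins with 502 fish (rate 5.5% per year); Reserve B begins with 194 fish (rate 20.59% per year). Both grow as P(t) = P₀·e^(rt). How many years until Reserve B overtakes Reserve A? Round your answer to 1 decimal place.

502·e^(0.055t) = 194·e^(0.2059t)
502/194 = e^((0.2059 − 0.055)t) → ln(2.58763) = 0.1509·t
t = 0.95074 / 0.1509

t ≈ 6.3 years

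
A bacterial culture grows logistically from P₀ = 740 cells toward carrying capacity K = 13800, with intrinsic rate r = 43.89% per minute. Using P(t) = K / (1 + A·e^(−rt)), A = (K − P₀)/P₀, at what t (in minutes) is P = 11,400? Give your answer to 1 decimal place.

A = (13800 − 740)/740 = 17.64865
11400 = 13800/(1 + 17.64865·e^(−0.4389t)) → 1 + 17.64865·e^(−0.4389t) = 1.21053
e^(−0.4389t) = 0.011929 → t = ln(83.83108)/0.4389 = 4.4288/0.4389

t ≈ 10.1 minutes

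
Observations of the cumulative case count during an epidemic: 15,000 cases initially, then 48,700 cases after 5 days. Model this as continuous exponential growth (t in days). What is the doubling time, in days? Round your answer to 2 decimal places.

r = ln(48700/15000) / 5 = ln(3.24667) / 5 ≈ 0.235526 per day
doubling time = ln 2 / |r| = 0.69315 / 0.235526

doubling time ≈ 2.94 days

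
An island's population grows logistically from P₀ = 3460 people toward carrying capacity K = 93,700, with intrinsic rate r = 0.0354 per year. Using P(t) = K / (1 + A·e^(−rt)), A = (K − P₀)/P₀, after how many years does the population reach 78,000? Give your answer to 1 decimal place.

t ≈ 137.4 years

A = (93700 − 3460)/3460 = 26.08092
78000 = 93700/(1 + 26.08092·e^(−0.0354t)) → 1 + 26.08092·e^(−0.0354t) = 1.20128
e^(−0.0354t) = 0.007718 → t = ln(129.57402)/0.0354 = 4.86425/0.0354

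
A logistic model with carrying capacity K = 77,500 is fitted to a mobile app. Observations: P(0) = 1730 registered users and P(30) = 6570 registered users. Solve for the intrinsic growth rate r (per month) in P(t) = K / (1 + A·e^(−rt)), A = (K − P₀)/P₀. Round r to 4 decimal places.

r ≈ 0.0467 per month

A = (77500 − 1730)/1730 = 43.79769
6570 = 77500/(1 + 43.79769·e^(−r·30)) → e^(−30r) = (11.79604 − 1)/43.79769 = 0.246498
r = −ln(0.246498)/30 = 1.4004/30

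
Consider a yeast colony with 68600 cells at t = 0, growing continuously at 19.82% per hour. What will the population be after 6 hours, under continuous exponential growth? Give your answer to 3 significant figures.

≈ 225,000 cells

P(6) = 68600 · e^(0.1982·6) = 68600 · e^(1.1892)
= 68600 · 3.28445 ≈ 225313.45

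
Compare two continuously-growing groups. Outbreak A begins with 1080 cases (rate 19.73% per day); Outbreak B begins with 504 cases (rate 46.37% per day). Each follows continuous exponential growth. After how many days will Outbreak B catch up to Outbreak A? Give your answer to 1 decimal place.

1080·e^(0.1973t) = 504·e^(0.4637t)
1080/504 = e^((0.4637 − 0.1973)t) → ln(2.14286) = 0.2664·t
t = 0.76214 / 0.2664

t ≈ 2.9 days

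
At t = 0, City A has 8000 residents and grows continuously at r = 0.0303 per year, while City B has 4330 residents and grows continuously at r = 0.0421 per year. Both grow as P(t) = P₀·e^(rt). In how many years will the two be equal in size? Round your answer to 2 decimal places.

t ≈ 52.02 years

8000·e^(0.0303t) = 4330·e^(0.0421t)
8000/4330 = e^((0.0421 − 0.0303)t) → ln(1.84758) = 0.0118·t
t = 0.61387 / 0.0118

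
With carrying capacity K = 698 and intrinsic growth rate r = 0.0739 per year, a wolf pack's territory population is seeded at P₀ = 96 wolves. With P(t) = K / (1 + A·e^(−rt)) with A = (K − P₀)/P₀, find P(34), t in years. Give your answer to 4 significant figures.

A = (698 − 96)/96 = 6.27083
P(34) = 698 / (1 + 6.27083·e^(−0.0739·34)) = 698 / (1 + 6.27083·0.081057)
= 698 / 1.5083 ≈ 462.77

≈ 462.8 wolves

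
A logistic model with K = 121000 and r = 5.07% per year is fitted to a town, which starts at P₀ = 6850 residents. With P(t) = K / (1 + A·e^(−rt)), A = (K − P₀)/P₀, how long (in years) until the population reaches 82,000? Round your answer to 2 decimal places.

A = (121000 − 6850)/6850 = 16.66423
82000 = 121000/(1 + 16.66423·e^(−0.0507t)) → 1 + 16.66423·e^(−0.0507t) = 1.47561
e^(−0.0507t) = 0.028541 → t = ln(35.03762)/0.0507 = 3.55642/0.0507

t ≈ 70.15 years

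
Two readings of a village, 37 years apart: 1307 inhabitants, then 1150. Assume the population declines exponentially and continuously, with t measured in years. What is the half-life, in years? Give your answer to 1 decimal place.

r = ln(1150/1307) / 37 = ln(0.87988) / 37 ≈ -0.003459 per year
half-life = ln 2 / |r| = 0.69315 / 0.003459

half-life ≈ 200.4 years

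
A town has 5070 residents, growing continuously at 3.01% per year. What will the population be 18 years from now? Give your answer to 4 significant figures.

≈ 8,716 residents

P(18) = 5070 · e^(0.0301·18) = 5070 · e^(0.5418)
= 5070 · 1.7191 ≈ 8715.83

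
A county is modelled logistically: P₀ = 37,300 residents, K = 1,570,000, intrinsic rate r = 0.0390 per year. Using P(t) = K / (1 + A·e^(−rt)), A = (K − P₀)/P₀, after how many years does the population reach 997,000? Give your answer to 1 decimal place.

A = (1570000 − 37300)/37300 = 41.09115
997000 = 1570000/(1 + 41.09115·e^(−0.039t)) → 1 + 41.09115·e^(−0.039t) = 1.57472
e^(−0.039t) = 0.013987 → t = ln(71.49717)/0.039 = 4.26966/0.039

t ≈ 109.5 years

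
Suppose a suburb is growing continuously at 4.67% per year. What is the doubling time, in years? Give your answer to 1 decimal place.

doubling time ≈ 14.8 years

doubling time = ln(2) / |r| = 0.69315 / 0.0467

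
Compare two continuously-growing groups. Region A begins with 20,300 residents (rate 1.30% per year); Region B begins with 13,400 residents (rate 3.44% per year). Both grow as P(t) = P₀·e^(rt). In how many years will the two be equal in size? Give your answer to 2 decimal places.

t ≈ 19.41 years

20300·e^(0.013t) = 13400·e^(0.0344t)
20300/13400 = e^((0.0344 − 0.013)t) → ln(1.51493) = 0.0214·t
t = 0.41537 / 0.0214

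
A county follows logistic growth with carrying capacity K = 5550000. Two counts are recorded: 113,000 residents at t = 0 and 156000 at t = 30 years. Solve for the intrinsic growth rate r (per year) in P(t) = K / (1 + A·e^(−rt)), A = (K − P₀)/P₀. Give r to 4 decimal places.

r ≈ 0.0110 per year

A = (5550000 − 113000)/113000 = 48.11504
156000 = 5550000/(1 + 48.11504·e^(−r·30)) → e^(−30r) = (35.57692 − 1)/48.11504 = 0.71863
r = −ln(0.71863)/30 = 0.33041/30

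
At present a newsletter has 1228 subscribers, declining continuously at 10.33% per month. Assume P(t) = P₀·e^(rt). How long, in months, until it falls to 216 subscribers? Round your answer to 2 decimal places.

t ≈ 16.82 months

216 = 1228 · e^(-0.1033·t)
t = ln(216/1228) / -0.1033 = ln(0.1759) / -0.1033 = -1.73786 / -0.1033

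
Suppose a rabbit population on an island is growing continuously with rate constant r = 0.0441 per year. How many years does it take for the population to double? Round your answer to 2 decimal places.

doubling time = ln(2) / |r| = 0.69315 / 0.0441

doubling time ≈ 15.72 years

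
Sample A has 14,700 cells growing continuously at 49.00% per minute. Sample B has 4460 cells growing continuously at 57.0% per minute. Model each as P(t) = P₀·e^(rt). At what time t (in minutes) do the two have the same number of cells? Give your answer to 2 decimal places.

t ≈ 14.91 minutes

14700·e^(0.49t) = 4460·e^(0.57t)
14700/4460 = e^((0.57 − 0.49)t) → ln(3.29596) = 0.08·t
t = 1.1927 / 0.08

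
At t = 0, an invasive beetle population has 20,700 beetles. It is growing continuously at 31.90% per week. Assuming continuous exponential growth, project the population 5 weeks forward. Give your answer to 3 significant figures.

≈ 102,000 beetles

P(5) = 20700 · e^(0.319·5) = 20700 · e^(1.595)
= 20700 · 4.92833 ≈ 102016.41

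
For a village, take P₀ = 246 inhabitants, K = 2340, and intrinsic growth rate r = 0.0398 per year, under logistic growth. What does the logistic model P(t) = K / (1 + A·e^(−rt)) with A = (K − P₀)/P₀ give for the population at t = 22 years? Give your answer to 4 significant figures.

A = (2340 − 246)/246 = 8.5122
P(22) = 2340 / (1 + 8.5122·e^(−0.0398·22)) = 2340 / (1 + 8.5122·0.416612)
= 2340 / 4.54628 ≈ 514.71

≈ 514.7 inhabitants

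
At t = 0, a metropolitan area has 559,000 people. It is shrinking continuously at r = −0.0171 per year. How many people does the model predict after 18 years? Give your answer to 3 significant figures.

≈ 411,000 people

P(18) = 559000 · e^(-0.0171·18) = 559000 · e^(-0.3078)
= 559000 · 0.73506 ≈ 410899.83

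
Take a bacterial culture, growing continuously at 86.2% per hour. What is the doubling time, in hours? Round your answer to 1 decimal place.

doubling time = ln(2) / |r| = 0.69315 / 0.862

doubling time ≈ 0.8 hours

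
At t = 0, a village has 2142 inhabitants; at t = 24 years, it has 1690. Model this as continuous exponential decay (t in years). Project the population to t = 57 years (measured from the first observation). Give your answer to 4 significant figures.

r = ln(1690/2142) / 24 ≈ -0.009875 per year
P(57) = 2142 · e^(-0.009875·57) = 2142 · 0.56955 ≈ 1219.98

≈ 1,220 inhabitants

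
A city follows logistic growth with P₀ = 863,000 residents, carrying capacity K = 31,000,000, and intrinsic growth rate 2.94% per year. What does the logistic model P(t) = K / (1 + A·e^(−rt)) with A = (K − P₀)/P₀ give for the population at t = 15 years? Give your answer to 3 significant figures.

≈ 1,320,000 residents

A = (31000000 − 863000)/863000 = 34.92121
P(15) = 31000000 / (1 + 34.92121·e^(−0.0294·15)) = 31000000 / (1 + 34.92121·0.643393)
= 31000000 / 23.46805 ≈ 1320944.93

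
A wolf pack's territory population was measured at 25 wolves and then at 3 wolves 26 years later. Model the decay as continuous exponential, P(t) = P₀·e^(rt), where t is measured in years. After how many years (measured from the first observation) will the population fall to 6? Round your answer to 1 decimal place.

r = ln(3/25) / 26 ≈ -0.081549 per year
t = ln(6/25) / r = -1.42712 / -0.081549 ≈ 17.5

t ≈ 17.5 years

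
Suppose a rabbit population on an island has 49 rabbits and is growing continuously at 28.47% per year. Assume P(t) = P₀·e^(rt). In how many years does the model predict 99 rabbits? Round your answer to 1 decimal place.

t ≈ 2.5 years

99 = 49 · e^(0.2847·t)
t = ln(99/49) / 0.2847 = ln(2.02041) / 0.2847 = 0.7033 / 0.2847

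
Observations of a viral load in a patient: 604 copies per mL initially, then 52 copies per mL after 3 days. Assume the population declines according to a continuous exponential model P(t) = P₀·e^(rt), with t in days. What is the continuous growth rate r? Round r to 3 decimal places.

52 = 604 · e^(r·3)
e^(3r) = 52/604 = 0.08609
r = ln(0.08609) / 3 = -2.45233 / 3

r ≈ -0.817 per day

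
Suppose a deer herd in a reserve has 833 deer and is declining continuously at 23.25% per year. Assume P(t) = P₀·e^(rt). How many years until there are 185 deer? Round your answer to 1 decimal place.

185 = 833 · e^(-0.2325·t)
t = ln(185/833) / -0.2325 = ln(0.22209) / -0.2325 = -1.50468 / -0.2325

t ≈ 6.5 years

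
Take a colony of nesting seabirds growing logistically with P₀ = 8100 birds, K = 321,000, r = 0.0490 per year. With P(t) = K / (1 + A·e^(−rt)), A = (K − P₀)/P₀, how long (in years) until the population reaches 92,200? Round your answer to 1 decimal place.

t ≈ 56.0 years

A = (321000 − 8100)/8100 = 38.62963
92200 = 321000/(1 + 38.62963·e^(−0.049t)) → 1 + 38.62963·e^(−0.049t) = 3.48156
e^(−0.049t) = 0.06424 → t = ln(15.56666)/0.049 = 2.74513/0.049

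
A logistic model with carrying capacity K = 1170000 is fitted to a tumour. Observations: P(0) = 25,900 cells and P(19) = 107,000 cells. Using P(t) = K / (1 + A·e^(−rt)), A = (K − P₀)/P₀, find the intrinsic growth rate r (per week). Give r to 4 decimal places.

r ≈ 0.0785 per week

A = (1170000 − 25900)/25900 = 44.17375
107000 = 1170000/(1 + 44.17375·e^(−r·19)) → e^(−19r) = (10.93458 − 1)/44.17375 = 0.224898
r = −ln(0.224898)/19 = 1.49211/19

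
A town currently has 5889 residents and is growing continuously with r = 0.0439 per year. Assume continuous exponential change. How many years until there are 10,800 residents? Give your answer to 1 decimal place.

10800 = 5889 · e^(0.0439·t)
t = ln(10800/5889) / 0.0439 = ln(1.83393) / 0.0439 = 0.60646 / 0.0439

t ≈ 13.8 years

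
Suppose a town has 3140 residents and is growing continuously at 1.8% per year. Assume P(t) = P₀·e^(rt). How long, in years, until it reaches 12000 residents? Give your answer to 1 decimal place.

12000 = 3140 · e^(0.018·t)
t = ln(12000/3140) / 0.018 = ln(3.82166) / 0.018 = 1.34068 / 0.018

t ≈ 74.5 years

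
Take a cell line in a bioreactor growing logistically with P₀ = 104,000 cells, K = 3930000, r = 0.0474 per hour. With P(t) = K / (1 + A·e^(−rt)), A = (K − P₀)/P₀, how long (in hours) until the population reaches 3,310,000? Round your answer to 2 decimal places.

t ≈ 111.40 hours

A = (3930000 − 104000)/104000 = 36.78846
3310000 = 3930000/(1 + 36.78846·e^(−0.0474t)) → 1 + 36.78846·e^(−0.0474t) = 1.18731
e^(−0.0474t) = 0.005092 → t = ln(196.40292)/0.0474 = 5.28017/0.0474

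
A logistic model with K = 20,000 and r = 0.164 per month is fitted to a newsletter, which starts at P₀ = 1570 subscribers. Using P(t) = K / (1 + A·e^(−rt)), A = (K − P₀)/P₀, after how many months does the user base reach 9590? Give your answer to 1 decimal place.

A = (20000 − 1570)/1570 = 11.73885
9590 = 20000/(1 + 11.73885·e^(−0.164t)) → 1 + 11.73885·e^(−0.164t) = 2.08551
e^(−0.164t) = 0.092471 → t = ln(10.81418)/0.164 = 2.38086/0.164

t ≈ 14.5 months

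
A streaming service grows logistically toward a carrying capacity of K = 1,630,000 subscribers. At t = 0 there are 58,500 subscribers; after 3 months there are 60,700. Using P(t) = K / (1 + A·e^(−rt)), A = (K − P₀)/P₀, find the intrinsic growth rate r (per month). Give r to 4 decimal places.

A = (1630000 − 58500)/58500 = 26.86325
60700 = 1630000/(1 + 26.86325·e^(−r·3)) → e^(−3r) = (26.85338 − 1)/26.86325 = 0.962407
r = −ln(0.962407)/3 = 0.03832/3

r ≈ 0.0128 per month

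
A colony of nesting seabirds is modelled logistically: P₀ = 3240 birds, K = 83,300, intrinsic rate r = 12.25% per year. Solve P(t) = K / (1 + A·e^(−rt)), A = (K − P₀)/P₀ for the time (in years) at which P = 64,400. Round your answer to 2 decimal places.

t ≈ 36.19 years

A = (83300 − 3240)/3240 = 24.70988
64400 = 83300/(1 + 24.70988·e^(−0.1225t)) → 1 + 24.70988·e^(−0.1225t) = 1.29348
e^(−0.1225t) = 0.011877 → t = ln(84.19662)/0.1225 = 4.43315/0.1225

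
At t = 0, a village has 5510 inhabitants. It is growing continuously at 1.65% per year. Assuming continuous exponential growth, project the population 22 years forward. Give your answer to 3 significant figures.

≈ 7,920 inhabitants

P(22) = 5510 · e^(0.0165·22) = 5510 · e^(0.363)
= 5510 · 1.43764 ≈ 7921.37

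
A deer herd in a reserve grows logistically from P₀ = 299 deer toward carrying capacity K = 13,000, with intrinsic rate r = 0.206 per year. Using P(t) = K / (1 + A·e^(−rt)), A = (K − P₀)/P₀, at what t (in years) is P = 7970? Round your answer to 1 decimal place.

t ≈ 20.4 years

A = (13000 − 299)/299 = 42.47826
7970 = 13000/(1 + 42.47826·e^(−0.206t)) → 1 + 42.47826·e^(−0.206t) = 1.63112
e^(−0.206t) = 0.014857 → t = ln(67.30651)/0.206 = 4.20926/0.206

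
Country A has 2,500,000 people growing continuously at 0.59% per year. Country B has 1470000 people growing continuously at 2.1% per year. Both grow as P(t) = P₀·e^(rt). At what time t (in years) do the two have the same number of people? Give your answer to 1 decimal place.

2500000·e^(0.0059t) = 1470000·e^(0.021t)
2500000/1470000 = e^((0.021 − 0.0059)t) → ln(1.70068) = 0.0151·t
t = 0.53103 / 0.0151

t ≈ 35.2 years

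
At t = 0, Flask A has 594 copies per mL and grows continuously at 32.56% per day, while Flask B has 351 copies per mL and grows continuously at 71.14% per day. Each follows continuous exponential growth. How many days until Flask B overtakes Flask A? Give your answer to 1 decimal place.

t ≈ 1.4 days

594·e^(0.3256t) = 351·e^(0.7114t)
594/351 = e^((0.7114 − 0.3256)t) → ln(1.69231) = 0.3858·t
t = 0.52609 / 0.3858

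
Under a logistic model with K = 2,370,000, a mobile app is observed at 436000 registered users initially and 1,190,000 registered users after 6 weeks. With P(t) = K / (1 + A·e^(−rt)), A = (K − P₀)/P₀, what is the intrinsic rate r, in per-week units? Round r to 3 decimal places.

A = (2370000 − 436000)/436000 = 4.43578
1190000 = 2370000/(1 + 4.43578·e^(−r·6)) → e^(−6r) = (1.9916 − 1)/4.43578 = 0.223545
r = −ln(0.223545)/6 = 1.49814/6

r ≈ 0.250 per week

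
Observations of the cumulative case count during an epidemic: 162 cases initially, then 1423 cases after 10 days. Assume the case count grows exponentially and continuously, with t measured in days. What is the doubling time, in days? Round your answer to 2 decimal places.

doubling time ≈ 3.19 days

r = ln(1423/162) / 10 = ln(8.78395) / 10 ≈ 0.217293 per day
doubling time = ln 2 / |r| = 0.69315 / 0.217293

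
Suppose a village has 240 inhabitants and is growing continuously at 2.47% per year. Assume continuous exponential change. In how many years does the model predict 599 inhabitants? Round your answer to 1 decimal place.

t ≈ 37.0 years

599 = 240 · e^(0.0247·t)
t = ln(599/240) / 0.0247 = ln(2.49583) / 0.0247 = 0.91462 / 0.0247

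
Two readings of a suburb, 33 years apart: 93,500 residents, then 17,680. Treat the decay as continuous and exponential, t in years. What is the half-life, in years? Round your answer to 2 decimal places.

half-life ≈ 13.73 years

r = ln(17680/93500) / 33 = ln(0.18909) / 33 ≈ -0.050471 per year
half-life = ln 2 / |r| = 0.69315 / 0.050471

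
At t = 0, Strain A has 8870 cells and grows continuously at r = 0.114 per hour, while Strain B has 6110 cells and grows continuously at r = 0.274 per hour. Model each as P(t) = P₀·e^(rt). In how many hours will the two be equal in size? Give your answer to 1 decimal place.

8870·e^(0.114t) = 6110·e^(0.274t)
8870/6110 = e^((0.274 − 0.114)t) → ln(1.45172) = 0.16·t
t = 0.37275 / 0.16

t ≈ 2.3 hours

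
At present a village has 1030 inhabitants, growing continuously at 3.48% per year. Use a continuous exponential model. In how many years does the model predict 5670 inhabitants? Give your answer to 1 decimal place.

t ≈ 49.0 years

5670 = 1030 · e^(0.0348·t)
t = ln(5670/1030) / 0.0348 = ln(5.50485) / 0.0348 = 1.70563 / 0.0348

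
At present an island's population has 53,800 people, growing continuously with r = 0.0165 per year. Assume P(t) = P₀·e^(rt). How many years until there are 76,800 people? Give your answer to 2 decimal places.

t ≈ 21.57 years

76800 = 53800 · e^(0.0165·t)
t = ln(76800/53800) / 0.0165 = ln(1.42751) / 0.0165 = 0.35593 / 0.0165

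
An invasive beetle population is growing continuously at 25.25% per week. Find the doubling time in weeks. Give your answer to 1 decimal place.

doubling time ≈ 2.7 weeks

doubling time = ln(2) / |r| = 0.69315 / 0.2525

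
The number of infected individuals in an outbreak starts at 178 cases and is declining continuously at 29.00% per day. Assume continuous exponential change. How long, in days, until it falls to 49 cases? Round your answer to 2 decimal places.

49 = 178 · e^(-0.29·t)
t = ln(49/178) / -0.29 = ln(0.27528) / -0.29 = -1.28996 / -0.29

t ≈ 4.45 days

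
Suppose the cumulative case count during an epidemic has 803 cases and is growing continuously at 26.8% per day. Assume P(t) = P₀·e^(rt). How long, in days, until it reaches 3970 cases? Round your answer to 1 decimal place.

3970 = 803 · e^(0.268·t)
t = ln(3970/803) / 0.268 = ln(4.94396) / 0.268 = 1.59817 / 0.268

t ≈ 6.0 days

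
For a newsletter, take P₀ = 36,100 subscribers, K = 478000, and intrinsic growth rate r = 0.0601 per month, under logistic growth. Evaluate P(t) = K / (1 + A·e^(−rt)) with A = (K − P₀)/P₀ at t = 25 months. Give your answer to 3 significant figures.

A = (478000 − 36100)/36100 = 12.241
P(25) = 478000 / (1 + 12.241·e^(−0.0601·25)) = 478000 / (1 + 12.241·0.222573)
= 478000 / 3.72452 ≈ 128338.83

≈ 128,000 subscribers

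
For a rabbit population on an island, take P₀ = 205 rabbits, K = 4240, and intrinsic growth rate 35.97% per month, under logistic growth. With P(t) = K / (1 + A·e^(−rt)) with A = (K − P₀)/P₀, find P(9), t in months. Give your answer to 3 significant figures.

A = (4240 − 205)/205 = 19.68293
P(9) = 4240 / (1 + 19.68293·e^(−0.3597·9)) = 4240 / (1 + 19.68293·0.03927)
= 4240 / 1.77294 ≈ 2391.5

≈ 2,390 rabbits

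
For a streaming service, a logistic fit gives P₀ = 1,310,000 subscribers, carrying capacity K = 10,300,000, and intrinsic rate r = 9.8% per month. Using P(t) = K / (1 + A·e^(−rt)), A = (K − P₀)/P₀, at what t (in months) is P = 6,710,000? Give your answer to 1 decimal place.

t ≈ 26.0 months

A = (10300000 − 1310000)/1310000 = 6.8626
6710000 = 10300000/(1 + 6.8626·e^(−0.098t)) → 1 + 6.8626·e^(−0.098t) = 1.53502
e^(−0.098t) = 0.077962 → t = ln(12.82675)/0.098 = 2.55153/0.098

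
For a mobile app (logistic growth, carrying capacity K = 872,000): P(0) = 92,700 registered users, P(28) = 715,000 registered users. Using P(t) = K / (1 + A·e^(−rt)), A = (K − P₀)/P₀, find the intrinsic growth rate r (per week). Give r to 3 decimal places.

A = (872000 − 92700)/92700 = 8.40669
715000 = 872000/(1 + 8.40669·e^(−r·28)) → e^(−28r) = (1.21958 − 1)/8.40669 = 0.02612
r = −ln(0.02612)/28 = 3.64506/28

r ≈ 0.130 per week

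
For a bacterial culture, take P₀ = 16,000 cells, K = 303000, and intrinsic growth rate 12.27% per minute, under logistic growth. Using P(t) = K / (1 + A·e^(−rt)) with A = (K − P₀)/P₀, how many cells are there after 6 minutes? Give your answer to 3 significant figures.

≈ 31,600 cells

A = (303000 − 16000)/16000 = 17.9375
P(6) = 303000 / (1 + 17.9375·e^(−0.1227·6)) = 303000 / (1 + 17.9375·0.47893)
= 303000 / 9.59081 ≈ 31592.73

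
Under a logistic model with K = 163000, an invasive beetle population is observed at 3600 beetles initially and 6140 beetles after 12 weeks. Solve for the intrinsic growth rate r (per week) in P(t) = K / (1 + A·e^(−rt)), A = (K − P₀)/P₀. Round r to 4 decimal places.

A = (163000 − 3600)/3600 = 44.27778
6140 = 163000/(1 + 44.27778·e^(−r·12)) → e^(−12r) = (26.54723 − 1)/44.27778 = 0.576976
r = −ln(0.576976)/12 = 0.54995/12

r ≈ 0.0458 per week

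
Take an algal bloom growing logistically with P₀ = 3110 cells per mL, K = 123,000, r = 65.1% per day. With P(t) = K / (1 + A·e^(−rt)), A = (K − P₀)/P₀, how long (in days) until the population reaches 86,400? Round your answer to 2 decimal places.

A = (123000 − 3110)/3110 = 38.54984
86400 = 123000/(1 + 38.54984·e^(−0.651t)) → 1 + 38.54984·e^(−0.651t) = 1.42361
e^(−0.651t) = 0.010989 → t = ln(91.0029)/0.651 = 4.51089/0.651

t ≈ 6.93 days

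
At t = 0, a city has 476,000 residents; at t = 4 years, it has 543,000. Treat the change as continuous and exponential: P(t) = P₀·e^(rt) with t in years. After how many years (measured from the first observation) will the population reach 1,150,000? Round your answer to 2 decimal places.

t ≈ 26.79 years

r = ln(543000/476000) / 4 ≈ 0.032923 per year
t = ln(1150000/476000) / r = 0.8821 / 0.032923 ≈ 26.793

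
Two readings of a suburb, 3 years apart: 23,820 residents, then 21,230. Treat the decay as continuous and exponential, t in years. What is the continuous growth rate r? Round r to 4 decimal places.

r ≈ -0.0384 per year

21230 = 23820 · e^(r·3)
e^(3r) = 21230/23820 = 0.89127
r = ln(0.89127) / 3 = -0.11511 / 3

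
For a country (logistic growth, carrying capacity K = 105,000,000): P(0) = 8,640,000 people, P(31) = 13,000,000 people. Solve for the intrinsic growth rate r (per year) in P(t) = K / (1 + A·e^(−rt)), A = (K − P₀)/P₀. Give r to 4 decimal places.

r ≈ 0.0147 per year

A = (105000000 − 8640000)/8640000 = 11.15278
13000000 = 105000000/(1 + 11.15278·e^(−r·31)) → e^(−31r) = (8.07692 − 1)/11.15278 = 0.634544
r = −ln(0.634544)/31 = 0.45485/31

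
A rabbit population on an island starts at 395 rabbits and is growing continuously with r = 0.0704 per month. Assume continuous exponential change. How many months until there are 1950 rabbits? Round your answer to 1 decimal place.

1950 = 395 · e^(0.0704·t)
t = ln(1950/395) / 0.0704 = ln(4.93671) / 0.0704 = 1.5967 / 0.0704

t ≈ 22.7 months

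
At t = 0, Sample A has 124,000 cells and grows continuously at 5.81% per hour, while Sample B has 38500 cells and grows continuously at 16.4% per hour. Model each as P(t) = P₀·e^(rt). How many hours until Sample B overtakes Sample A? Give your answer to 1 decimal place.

t ≈ 11.0 hours

124000·e^(0.0581t) = 38500·e^(0.164t)
124000/38500 = e^((0.164 − 0.0581)t) → ln(3.22078) = 0.1059·t
t = 1.16962 / 0.1059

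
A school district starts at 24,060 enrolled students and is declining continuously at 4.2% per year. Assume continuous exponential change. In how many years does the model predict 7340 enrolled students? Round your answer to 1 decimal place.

7340 = 24060 · e^(-0.042·t)
t = ln(7340/24060) / -0.042 = ln(0.30507) / -0.042 = -1.18721 / -0.042

t ≈ 28.3 years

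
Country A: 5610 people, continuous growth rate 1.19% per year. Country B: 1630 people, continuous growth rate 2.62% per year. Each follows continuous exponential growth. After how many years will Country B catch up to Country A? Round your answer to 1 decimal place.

5610·e^(0.0119t) = 1630·e^(0.0262t)
5610/1630 = e^((0.0262 − 0.0119)t) → ln(3.44172) = 0.0143·t
t = 1.23597 / 0.0143

t ≈ 86.4 years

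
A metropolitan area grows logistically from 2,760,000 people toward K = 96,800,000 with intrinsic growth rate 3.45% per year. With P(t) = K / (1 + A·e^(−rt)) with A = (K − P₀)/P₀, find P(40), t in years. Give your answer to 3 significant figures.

≈ 10,100,000 people

A = (96800000 − 2760000)/2760000 = 34.07246
P(40) = 96800000 / (1 + 34.07246·e^(−0.0345·40)) = 96800000 / (1 + 34.07246·0.251579)
= 96800000 / 9.5719 ≈ 10112933.54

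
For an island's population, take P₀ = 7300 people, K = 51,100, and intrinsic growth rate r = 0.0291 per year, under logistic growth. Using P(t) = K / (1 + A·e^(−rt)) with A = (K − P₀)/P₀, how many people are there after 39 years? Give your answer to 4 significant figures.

A = (51100 − 7300)/7300 = 6
P(39) = 51100 / (1 + 6·e^(−0.0291·39)) = 51100 / (1 + 6·0.321454)
= 51100 / 2.92873 ≈ 17447.86

≈ 17,450 people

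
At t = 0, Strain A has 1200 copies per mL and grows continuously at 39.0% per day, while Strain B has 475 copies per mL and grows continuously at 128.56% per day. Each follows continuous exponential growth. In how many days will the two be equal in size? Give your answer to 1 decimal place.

t ≈ 1.0 days

1200·e^(0.39t) = 475·e^(1.2856t)
1200/475 = e^((1.2856 − 0.39)t) → ln(2.52632) = 0.8956·t
t = 0.92676 / 0.8956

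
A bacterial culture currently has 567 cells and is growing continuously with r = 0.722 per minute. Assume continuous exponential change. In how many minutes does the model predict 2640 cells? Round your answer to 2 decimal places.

2640 = 567 · e^(0.722·t)
t = ln(2640/567) / 0.722 = ln(4.65608) / 0.722 = 1.53817 / 0.722

t ≈ 2.13 minutes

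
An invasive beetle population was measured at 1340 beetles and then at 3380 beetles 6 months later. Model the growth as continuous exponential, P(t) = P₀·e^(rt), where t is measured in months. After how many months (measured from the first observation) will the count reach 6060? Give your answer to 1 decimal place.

r = ln(3380/1340) / 6 ≈ 0.154201 per month
t = ln(6060/1340) / r = 1.50904 / 0.154201 ≈ 9.786

t ≈ 9.8 months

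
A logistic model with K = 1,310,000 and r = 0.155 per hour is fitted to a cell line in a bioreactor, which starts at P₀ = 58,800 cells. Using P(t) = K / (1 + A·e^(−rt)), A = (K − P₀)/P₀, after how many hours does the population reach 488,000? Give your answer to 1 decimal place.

t ≈ 16.4 hours

A = (1310000 − 58800)/58800 = 21.27891
488000 = 1310000/(1 + 21.27891·e^(−0.155t)) → 1 + 21.27891·e^(−0.155t) = 2.68443
e^(−0.155t) = 0.079159 → t = ln(12.63274)/0.155 = 2.53629/0.155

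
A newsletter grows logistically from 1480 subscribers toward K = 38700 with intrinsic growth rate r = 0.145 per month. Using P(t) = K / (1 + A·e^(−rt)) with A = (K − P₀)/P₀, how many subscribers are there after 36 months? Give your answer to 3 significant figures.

≈ 34,100 subscribers

A = (38700 − 1480)/1480 = 25.14865
P(36) = 38700 / (1 + 25.14865·e^(−0.145·36)) = 38700 / (1 + 25.14865·0.005407)
= 38700 / 1.13599 ≈ 34067.29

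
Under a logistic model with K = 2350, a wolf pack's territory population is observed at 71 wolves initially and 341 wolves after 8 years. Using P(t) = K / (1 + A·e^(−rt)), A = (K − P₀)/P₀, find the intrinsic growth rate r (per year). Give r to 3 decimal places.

A = (2350 − 71)/71 = 32.09859
341 = 2350/(1 + 32.09859·e^(−r·8)) → e^(−8r) = (6.8915 − 1)/32.09859 = 0.183544
r = −ln(0.183544)/8 = 1.6953/8

r ≈ 0.212 per year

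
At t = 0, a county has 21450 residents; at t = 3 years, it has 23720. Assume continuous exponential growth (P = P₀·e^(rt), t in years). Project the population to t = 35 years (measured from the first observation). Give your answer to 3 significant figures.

≈ 69,400 residents

r = ln(23720/21450) / 3 ≈ 0.033531 per year
P(35) = 21450 · e^(0.033531·35) = 21450 · 3.2336 ≈ 69360.7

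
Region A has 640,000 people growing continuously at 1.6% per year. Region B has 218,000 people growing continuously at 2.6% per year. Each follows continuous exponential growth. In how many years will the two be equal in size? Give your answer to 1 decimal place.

t ≈ 107.7 years

640000·e^(0.016t) = 218000·e^(0.026t)
640000/218000 = e^((0.026 − 0.016)t) → ln(2.93578) = 0.01·t
t = 1.07697 / 0.01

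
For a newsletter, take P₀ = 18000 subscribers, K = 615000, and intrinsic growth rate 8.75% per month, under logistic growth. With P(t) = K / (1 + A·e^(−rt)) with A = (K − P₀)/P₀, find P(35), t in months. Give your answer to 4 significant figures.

A = (615000 − 18000)/18000 = 33.16667
P(35) = 615000 / (1 + 33.16667·e^(−0.0875·35)) = 615000 / (1 + 33.16667·0.046771)
= 615000 / 2.55123 ≈ 241060.61

≈ 241,100 subscribers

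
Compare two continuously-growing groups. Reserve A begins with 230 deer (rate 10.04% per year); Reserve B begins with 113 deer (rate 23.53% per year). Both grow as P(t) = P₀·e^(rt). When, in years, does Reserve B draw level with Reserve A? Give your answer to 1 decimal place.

t ≈ 5.3 years

230·e^(0.1004t) = 113·e^(0.2353t)
230/113 = e^((0.2353 − 0.1004)t) → ln(2.0354) = 0.1349·t
t = 0.71069 / 0.1349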